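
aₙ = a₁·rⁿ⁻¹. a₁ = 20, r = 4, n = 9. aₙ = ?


aₙ = a₁·r^(n-1)
= 20×4^8
= 20×65536
= 1310720

a_9 = 1310720


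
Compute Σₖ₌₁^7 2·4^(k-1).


Sₙ = 2×(4^7 - 1)/(4 - 1)
= 2×(16384 - 1)/3
= 2×16383/3
= 10922

S_7 = 10922


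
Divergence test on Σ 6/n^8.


lim(n→∞) 6/n^8 = 0
lim aₙ = 0 → nth-term test is INCONCLUSIVE
(Need other tests; this is actually a convergent p-series with p=8 > 1)

Inconclusive (lim aₙ = 0; need another test)


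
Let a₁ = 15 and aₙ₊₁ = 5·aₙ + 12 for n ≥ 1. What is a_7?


Computing step by step:
a_1 = 15
a_2 = 87
a_3 = 447
a_4 = 2247
a_5 = 11247
a_6 = 56247
a_7 = 281247


a_7 = 281247


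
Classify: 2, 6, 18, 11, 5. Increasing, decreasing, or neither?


Differences: 4, 12, -7, -6
Difference at position 1 is +4 (> 0) but position 3 is -7 (< 0) — sequence both rises and falls
→ NOT monotonic

Not monotonic


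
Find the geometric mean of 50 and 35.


GM = √(50×35) = √1750 = 41.833

GM = 41.833


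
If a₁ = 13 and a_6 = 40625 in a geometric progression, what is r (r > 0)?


r^(n-1) = aₙ/a₁
r^5 = 40625/13 = 3125
r = 3125^(1/5)
= 5

r = 5


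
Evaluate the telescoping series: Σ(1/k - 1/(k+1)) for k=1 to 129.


Telescoping: adjacent terms cancel.
= 1/1 - 1/130
= 1 - 1/130 = 129/130

Sum = 129/130


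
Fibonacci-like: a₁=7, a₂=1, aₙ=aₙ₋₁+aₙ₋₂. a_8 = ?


Computing iteratively: 7, 1, 8, 9, 17, 26, 43, 69
a_8 = 69

a_8 = 69


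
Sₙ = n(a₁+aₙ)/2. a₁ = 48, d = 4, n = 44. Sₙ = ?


aₙ = 48 + (44-1)×4 = 220
Sₙ = n(a₁+aₙ)/2 = 44×(48+220)/2
= 44×268/2 = 5896

S_44 = 5896


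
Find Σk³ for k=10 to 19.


Σₖ₌10^19 k³ = [19·20/2]² − [9·10/2]²
= 36100 − 2025 = 34075

Σk³ = 34075


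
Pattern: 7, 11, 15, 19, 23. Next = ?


Pattern: arithmetic (d=4)
Terms: 7, 11, 15, 19, 23
Next term = 27

Next term = 27


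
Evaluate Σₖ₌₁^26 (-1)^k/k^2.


S = -1 + 1/4 - 1/9 + 1/16 - 1/25 + 1/36 - 1/49 + 1/64 ± ...
= -0.8218
(Full series converges to -π²/12 ≈ -0.8225)

S_26 = -0.8218


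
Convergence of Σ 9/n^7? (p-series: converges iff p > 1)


p-series test: Σ c/n^p converges if p > 1, diverges if p ≤ 1 (constant c > 0 doesn't affect convergence).
p = 7
7 > 1 → CONVERGES

Converges (p = 7 > 1)


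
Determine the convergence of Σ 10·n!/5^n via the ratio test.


aₙ = 10·n!/5^n
a_{n+1}/aₙ = (n+1)!/5^(n+1) × 5^n/n!  (constant 10 cancels)
= (n+1)/5
L = lim(n→∞) (n+1)/5 = ∞
L > 1 → series DIVERGES

Diverges (ratio test: L = ∞ > 1)


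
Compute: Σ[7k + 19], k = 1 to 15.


Σ(7k+19) = 7·Σk + 19·n
= 7·120 + 19·15
= 840 + 285 = 1125

Σ = 1125


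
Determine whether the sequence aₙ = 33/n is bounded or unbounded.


a₁ = 33, a₂ = 33/2, a₃ = 33/3, ...
0 < aₙ ≤ 33 for all n ≥ 1
Lower bound: 0, Upper bound: 33
The sequence IS bounded

Bounded (0 < aₙ ≤ 33)


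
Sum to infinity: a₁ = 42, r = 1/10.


S∞ = a₁/(1-r) = 42/(1 - 1/10)
= 42/(9/10)
= 140/3

S∞ = 140/3


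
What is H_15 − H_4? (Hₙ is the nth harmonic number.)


Σₖ₌5^15 1/k = 1/5 + 1/6 + 1/7 + ... + 1/15
= 445007/360360
≈ 1.2349

Sum = 445007/360360 ≈ 1.2349


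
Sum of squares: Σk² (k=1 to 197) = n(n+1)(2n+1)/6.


n = 197
n(n+1)(2n+1)/6 = 197×198×395/6
= 15407370/6 = 2567895

Σk² = 2567895


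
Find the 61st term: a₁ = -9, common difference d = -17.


aₙ = a₁ + (n-1)d
= -9 + (61-1)×-17
= -9 - 1020
= -1029

a_61 = -1029


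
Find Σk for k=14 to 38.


Σₖ₌14^38 k = Σₖ₌₁^38 k − Σₖ₌₁^13 k
= 38·39/2 − 13·14/2
= 741 − 91 = 650

Σk = 650


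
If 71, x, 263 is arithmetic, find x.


AM = (71 + 263)/2 = 334/2 = 167

AM = 167


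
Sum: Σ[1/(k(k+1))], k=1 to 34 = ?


1/(k(k+1)) = 1/k - 1/(k+1) (partial fractions)
Telescoping: Σ = 1 - 1/35 = 34/35

Sum = 34/35


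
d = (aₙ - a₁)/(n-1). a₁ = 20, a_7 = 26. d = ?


d = (aₙ - a₁)/(n-1)
= (26 - 20)/(7-1)
= 6/6 = 1

d = 1


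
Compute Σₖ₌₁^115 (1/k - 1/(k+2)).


Telescoping with gap 2: two head and two tail terms survive.
= (1 + 1/2) - (1/116 + 1/117)
= 3/2 - 1/116 - 1/117 = 20125/13572

Sum = 20125/13572


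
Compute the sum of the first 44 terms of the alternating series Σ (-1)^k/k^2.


S = -1 + 1/4 - 1/9 + 1/16 - 1/25 + 1/36 - 1/49 + 1/64 ± ...
= -0.8222
(Full series converges to -π²/12 ≈ -0.8225)

S_44 = -0.8222


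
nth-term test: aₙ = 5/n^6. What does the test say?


lim(n→∞) 5/n^6 = 0
lim aₙ = 0 → nth-term test is INCONCLUSIVE
(Need other tests; this is actually a convergent p-series with p=6 > 1)

Inconclusive (lim aₙ = 0; need another test)


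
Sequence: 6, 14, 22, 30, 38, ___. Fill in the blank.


Pattern: arithmetic (d=8)
Terms: 6, 14, 22, 30, 38
Next term = 46

Next term = 46


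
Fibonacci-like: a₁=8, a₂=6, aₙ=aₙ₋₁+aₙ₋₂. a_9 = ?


Computing iteratively: 8, 6, 14, 20, 34, 54, 88, 142, 230
a_9 = 230

a_9 = 230


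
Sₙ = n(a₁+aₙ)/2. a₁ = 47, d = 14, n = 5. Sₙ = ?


aₙ = 47 + (5-1)×14 = 103
Sₙ = n(a₁+aₙ)/2 = 5×(47+103)/2
= 5×150/2 = 375

S_5 = 375


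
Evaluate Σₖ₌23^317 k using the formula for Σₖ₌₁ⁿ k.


Σₖ₌23^317 k = Σₖ₌₁^317 k − Σₖ₌₁^22 k
= 317·318/2 − 22·23/2
= 50403 − 253 = 50150

Σk = 50150


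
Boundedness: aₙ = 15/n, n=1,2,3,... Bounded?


a₁ = 15, a₂ = 15/2, a₃ = 15/3, ...
0 < aₙ ≤ 15 for all n ≥ 1
Lower bound: 0, Upper bound: 15
The sequence IS bounded

Bounded (0 < aₙ ≤ 15)


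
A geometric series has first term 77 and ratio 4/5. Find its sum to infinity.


S∞ = a₁/(1-r) = 77/(1 - 4/5)
= 77/(1/5)
= 385

S∞ = 385


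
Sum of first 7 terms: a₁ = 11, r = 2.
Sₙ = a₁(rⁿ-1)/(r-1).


Sₙ = 11×(2^7 - 1)/(2 - 1)
= 11×(128 - 1)/1
= 11×127/1
= 1397

S_7 = 1397


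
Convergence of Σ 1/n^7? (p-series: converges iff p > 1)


p-series test: Σ c/n^p converges if p > 1, diverges if p ≤ 1 (constant c > 0 doesn't affect convergence).
p = 7
7 > 1 → CONVERGES

Converges (p = 7 > 1)


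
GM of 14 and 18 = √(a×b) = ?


GM = √(14×18) = √252 = 15.8745

GM = 15.8745


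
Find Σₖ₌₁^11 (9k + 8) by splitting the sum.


Σ(9k+8) = 9·Σk + 8·n
= 9·66 + 8·11
= 594 + 88 = 682

Σ = 682


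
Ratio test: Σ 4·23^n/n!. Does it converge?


aₙ = 4·23^n/n!
a_{n+1}/aₙ = 23^(n+1)/(n+1)! × n!/23^n  (constant 4 cancels)
= 23/(n+1)
L = lim(n→∞) 23/(n+1) = 0
L < 1 → series CONVERGES

Converges (ratio test: L = 0 < 1)


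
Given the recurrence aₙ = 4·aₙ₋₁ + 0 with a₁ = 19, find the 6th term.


Computing step by step:
a_1 = 19
a_2 = 76
a_3 = 304
a_4 = 1216
a_5 = 4864
a_6 = 19456


a_6 = 19456


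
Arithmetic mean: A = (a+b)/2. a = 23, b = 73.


AM = (23 + 73)/2 = 96/2 = 48

AM = 48


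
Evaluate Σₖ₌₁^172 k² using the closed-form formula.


n = 172
n(n+1)(2n+1)/6 = 172×173×345/6
= 10265820/6 = 1710970

Σk² = 1710970


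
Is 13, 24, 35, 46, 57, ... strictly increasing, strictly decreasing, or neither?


Differences: 11, 11, 11, 11
All differences > 0 → strictly INCREASING

Monotonically increasing


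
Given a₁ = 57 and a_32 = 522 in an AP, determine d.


d = (aₙ - a₁)/(n-1)
= (522 - 57)/(32-1)
= 465/31 = 15

d = 15


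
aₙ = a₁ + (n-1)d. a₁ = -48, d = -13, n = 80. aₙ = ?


aₙ = a₁ + (n-1)d
= -48 + (80-1)×-13
= -48 - 1027
= -1075

a_80 = -1075


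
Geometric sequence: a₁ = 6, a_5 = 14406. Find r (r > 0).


r^(n-1) = aₙ/a₁
r^4 = 14406/6 = 2401
r = 2401^(1/4)
= ±7; taking r > 0 gives r = 7

r = 7


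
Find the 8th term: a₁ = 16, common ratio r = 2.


aₙ = a₁·r^(n-1)
= 16×2^7
= 16×128
= 2048

a_8 = 2048


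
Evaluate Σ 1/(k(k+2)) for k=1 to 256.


1/(k(k+2)) = (1/2)·(1/k - 1/(k+2)) (partial fractions)
Telescoping: Σ = (1/2)·(1 + 1/2 - 1/257 - 1/258) = 24736/33153

Sum = 24736/33153


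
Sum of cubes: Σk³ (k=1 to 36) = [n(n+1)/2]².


n(n+1)/2 = 36×37/2 = 666
Σk³ = 666² = 443556

Σk³ = 443556


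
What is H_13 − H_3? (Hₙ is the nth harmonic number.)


Σₖ₌4^13 1/k = 1/4 + 1/5 + 1/6 + 1/7 + 1/8 + 1/9 + 1/10 + 1/11 + 1/12 + 1/13
= 485333/360360
≈ 1.3468

Sum = 485333/360360 ≈ 1.3468


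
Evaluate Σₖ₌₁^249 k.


n(n+1)/2 = 249×250/2 = 62250/2 = 31125

Σk = 31125


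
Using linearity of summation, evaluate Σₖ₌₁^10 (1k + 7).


Σ(1k+7) = 1·Σk + 7·n
= 1·55 + 7·10
= 55 + 70 = 125

Σ = 125


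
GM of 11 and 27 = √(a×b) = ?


GM = √(11×27) = √297 = 17.2337

GM = 17.2337


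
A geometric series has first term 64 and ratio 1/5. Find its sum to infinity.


S∞ = a₁/(1-r) = 64/(1 - 1/5)
= 64/(4/5)
= 80

S∞ = 80


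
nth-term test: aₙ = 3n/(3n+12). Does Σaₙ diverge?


lim(n→∞) 3n/(3n+12) = 3/3 = 1  (divide numerator and denominator by n)
lim aₙ = 1 ≠ 0 → series DIVERGES

Diverges (lim aₙ = 1 ≠ 0)


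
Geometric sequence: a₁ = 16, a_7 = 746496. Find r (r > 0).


r^(n-1) = aₙ/a₁
r^6 = 746496/16 = 46656
r = 46656^(1/6)
= ±6; taking r > 0 gives r = 6

r = 6


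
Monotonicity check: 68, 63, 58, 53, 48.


Differences: -5, -5, -5, -5
All differences < 0 → strictly DECREASING

Monotonically decreasing


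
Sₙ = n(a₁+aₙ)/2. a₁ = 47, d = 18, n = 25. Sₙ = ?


aₙ = 47 + (25-1)×18 = 479
Sₙ = n(a₁+aₙ)/2 = 25×(47+479)/2
= 25×526/2 = 6575

S_25 = 6575


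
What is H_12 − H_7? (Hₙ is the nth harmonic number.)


Σₖ₌8^12 1/k = 1/8 + 1/9 + 1/10 + 1/11 + 1/12
= 2021/3960
≈ 0.5104

Sum = 2021/3960 ≈ 0.5104


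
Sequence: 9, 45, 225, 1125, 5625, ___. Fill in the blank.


Pattern: geometric (r=5)
Terms: 9, 45, 225, 1125, 5625
Next term = 28125

Next term = 28125


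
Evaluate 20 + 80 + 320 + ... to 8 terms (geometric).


Sₙ = 20×(4^8 - 1)/(4 - 1)
= 20×(65536 - 1)/3
= 20×65535/3
= 436900

S_8 = 436900


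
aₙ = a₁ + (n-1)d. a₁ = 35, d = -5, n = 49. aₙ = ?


aₙ = a₁ + (n-1)d
= 35 + (49-1)×-5
= 35 - 240
= -205

a_49 = -205


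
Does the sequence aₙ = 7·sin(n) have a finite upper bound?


For all n, -1 ≤ sin(n) ≤ 1, so -7 ≤ 7·sin(n) ≤ 7
Lower bound: -7, Upper bound: 7
The sequence IS bounded

Bounded (-7 ≤ aₙ ≤ 7)


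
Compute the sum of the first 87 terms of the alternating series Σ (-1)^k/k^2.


S = -1 + 1/4 - 1/9 + 1/16 - 1/25 + 1/36 - 1/49 + 1/64 ± ...
= -0.8225
(Full series converges to -π²/12 ≈ -0.8225)

S_87 = -0.8225


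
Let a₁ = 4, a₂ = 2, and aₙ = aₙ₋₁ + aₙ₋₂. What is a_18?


Computing iteratively: 4, 2, 6, 8, 14, 22, 36, 58, 94, 152, 246, 398, ...
a_18 = 7142

a_18 = 7142


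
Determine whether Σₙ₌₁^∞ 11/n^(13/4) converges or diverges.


p-series test: Σ c/n^p converges if p > 1, diverges if p ≤ 1 (constant c > 0 doesn't affect convergence).
p = 13/4
13/4 > 1 → CONVERGES

Converges (p = 13/4 > 1)


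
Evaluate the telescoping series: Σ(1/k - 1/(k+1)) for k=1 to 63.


Telescoping: adjacent terms cancel.
= 1/1 - 1/64
= 1 - 1/64 = 63/64

Sum = 63/64


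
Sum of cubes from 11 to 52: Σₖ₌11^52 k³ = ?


Σₖ₌11^52 k³ = [52·53/2]² − [10·11/2]²
= 1898884 − 3025 = 1895859

Σk³ = 1895859


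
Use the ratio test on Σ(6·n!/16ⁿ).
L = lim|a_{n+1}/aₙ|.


aₙ = 6·n!/16^n
a_{n+1}/aₙ = (n+1)!/16^(n+1) × 16^n/n!  (constant 6 cancels)
= (n+1)/16
L = lim(n→∞) (n+1)/16 = ∞
L > 1 → series DIVERGES

Diverges (ratio test: L = ∞ > 1)


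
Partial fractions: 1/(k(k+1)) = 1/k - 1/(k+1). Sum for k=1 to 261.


1/(k(k+1)) = 1/k - 1/(k+1) (partial fractions)
Telescoping: Σ = 1 - 1/262 = 261/262

Sum = 261/262


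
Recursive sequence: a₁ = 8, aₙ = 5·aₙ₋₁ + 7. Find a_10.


Computing step by step:
a_1 = 8
a_2 = 47
a_3 = 242
a_4 = 1217
a_5 = 6092
a_6 = 30467
a_7 = 152342
a_8 = 761717
a_9 = 3808592
a_10 = 19042967


a_10 = 19042967


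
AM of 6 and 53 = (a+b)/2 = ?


AM = (6 + 53)/2 = 59/2 = 29.5

AM = 29.5


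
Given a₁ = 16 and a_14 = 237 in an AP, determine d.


d = (aₙ - a₁)/(n-1)
= (237 - 16)/(14-1)
= 221/13 = 17

d = 17


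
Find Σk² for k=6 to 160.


Σₖ₌6^160 k² = Σₖ₌₁^160 k² − Σₖ₌₁^5 k²
= 160·161·321/6 − 5·6·11/6
= 1378160 − 55 = 1378105

Σk² = 1378105


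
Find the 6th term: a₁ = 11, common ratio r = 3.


aₙ = a₁·r^(n-1)
= 11×3^5
= 11×243
= 2673

a_6 = 2673


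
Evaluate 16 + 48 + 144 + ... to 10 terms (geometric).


Sₙ = 16×(3^10 - 1)/(3 - 1)
= 16×(59049 - 1)/2
= 16×59048/2
= 472384

S_10 = 472384


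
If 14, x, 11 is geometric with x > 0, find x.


GM = √(14×11) = √154 = 12.4097

GM = 12.4097


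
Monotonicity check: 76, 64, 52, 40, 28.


Differences: -12, -12, -12, -12
All differences < 0 → strictly DECREASING

Monotonically decreasing


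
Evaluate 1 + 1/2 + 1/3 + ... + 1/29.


H_29 = 1/1 + 1/2 + 1/3 + ... + 1/29
= 9227046511387/2329089562800
≈ 3.9617

H_29 = 9227046511387/2329089562800 ≈ 3.9617


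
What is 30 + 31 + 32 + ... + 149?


Σₖ₌30^149 k = Σₖ₌₁^149 k − Σₖ₌₁^29 k
= 149·150/2 − 29·30/2
= 11175 − 435 = 10740

Σk = 10740


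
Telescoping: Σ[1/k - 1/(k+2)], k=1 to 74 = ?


Telescoping with gap 2: two head and two tail terms survive.
= (1 + 1/2) - (1/75 + 1/76)
= 3/2 - 1/75 - 1/76 = 8399/5700

Sum = 8399/5700


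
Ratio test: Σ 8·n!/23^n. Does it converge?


aₙ = 8·n!/23^n
a_{n+1}/aₙ = (n+1)!/23^(n+1) × 23^n/n!  (constant 8 cancels)
= (n+1)/23
L = lim(n→∞) (n+1)/23 = ∞
L > 1 → series DIVERGES

Diverges (ratio test: L = ∞ > 1)


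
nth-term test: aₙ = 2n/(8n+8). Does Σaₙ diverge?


lim(n→∞) 2n/(8n+8) = 2/8 = 1/4  (divide numerator and denominator by n)
lim aₙ = 1/4 ≠ 0 → series DIVERGES

Diverges (lim aₙ = 1/4 ≠ 0)


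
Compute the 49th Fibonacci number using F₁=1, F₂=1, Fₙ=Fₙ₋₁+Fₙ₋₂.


Fibonacci sequence: 1, 1, 2, 3, 5, 8, 13, 21, 34, 55, 89, ...
F(49) = 7778742049

F(49) = 7778742049


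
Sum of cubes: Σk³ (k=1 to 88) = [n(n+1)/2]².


n(n+1)/2 = 88×89/2 = 3916
Σk³ = 3916² = 15335056

Σk³ = 15335056


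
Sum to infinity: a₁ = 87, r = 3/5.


S∞ = a₁/(1-r) = 87/(1 - 3/5)
= 87/(2/5)
= 435/2

S∞ = 435/2


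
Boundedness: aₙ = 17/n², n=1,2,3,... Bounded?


a₁ = 17, a₂ = 17/4, a₃ = 17/9, ...
0 < aₙ ≤ 17 for all n ≥ 1
The sequence IS bounded

Bounded (0 < aₙ ≤ 17)


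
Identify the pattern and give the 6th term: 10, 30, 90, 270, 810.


Pattern: geometric (r=3)
Terms: 10, 30, 90, 270, 810
Next term = 2430

Next term = 2430


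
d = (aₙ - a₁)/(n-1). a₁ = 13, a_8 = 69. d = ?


d = (aₙ - a₁)/(n-1)
= (69 - 13)/(8-1)
= 56/7 = 8

d = 8


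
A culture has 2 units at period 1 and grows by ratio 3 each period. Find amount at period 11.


aₙ = a₁·r^(n-1)
= 2×3^10
= 2×59049
= 118098

a_11 = 118098


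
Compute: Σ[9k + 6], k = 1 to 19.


Σ(9k+6) = 9·Σk + 6·n
= 9·190 + 6·19
= 1710 + 114 = 1824

Σ = 1824


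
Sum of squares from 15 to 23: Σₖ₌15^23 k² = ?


Σₖ₌15^23 k² = Σₖ₌₁^23 k² − Σₖ₌₁^14 k²
= 23·24·47/6 − 14·15·29/6
= 4324 − 1015 = 3309

Σk² = 3309


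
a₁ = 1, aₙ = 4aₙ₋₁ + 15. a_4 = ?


Computing step by step:
a_1 = 1
a_2 = 19
a_3 = 91
a_4 = 379


a_4 = 379


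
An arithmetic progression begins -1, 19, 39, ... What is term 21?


aₙ = a₁ + (n-1)d
= -1 + (21-1)×20
= -1 + 400
= 399

a_21 = 399


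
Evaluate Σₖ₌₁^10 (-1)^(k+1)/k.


S = 1 - 1/2 + 1/3 - 1/4 + 1/5 - 1/6 + 1/7 - 1/8 ± ...
= 0.6456
(Full series converges to +ln(2) ≈ +0.6931)

S_10 = 0.6456


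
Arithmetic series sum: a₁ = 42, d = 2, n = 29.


aₙ = 42 + (29-1)×2 = 98
Sₙ = n(a₁+aₙ)/2 = 29×(42+98)/2
= 29×140/2 = 2030

S_29 = 2030


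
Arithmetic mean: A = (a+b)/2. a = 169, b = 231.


AM = (169 + 231)/2 = 400/2 = 200

AM = 200


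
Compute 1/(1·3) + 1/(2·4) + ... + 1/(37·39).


1/(k(k+2)) = (1/2)·(1/k - 1/(k+2)) (partial fractions)
Telescoping: Σ = (1/2)·(1 + 1/2 - 1/38 - 1/39) = 1073/1482

Sum = 1073/1482


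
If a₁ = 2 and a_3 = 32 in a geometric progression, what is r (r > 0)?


r^(n-1) = aₙ/a₁
r^2 = 32/2 = 16
r = 16^(1/2)
= ±4; taking r > 0 gives r = 4

r = 4


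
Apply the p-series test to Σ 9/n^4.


p-series test: Σ c/n^p converges if p > 1, diverges if p ≤ 1 (constant c > 0 doesn't affect convergence).
p = 4
4 > 1 → CONVERGES

Converges (p = 4 > 1)


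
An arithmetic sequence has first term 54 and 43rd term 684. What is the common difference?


d = (aₙ - a₁)/(n-1)
= (684 - 54)/(43-1)
= 630/42 = 15

d = 15


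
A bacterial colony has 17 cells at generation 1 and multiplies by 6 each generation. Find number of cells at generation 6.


aₙ = a₁·r^(n-1)
= 17×6^5
= 17×7776
= 132192

a_6 = 132192


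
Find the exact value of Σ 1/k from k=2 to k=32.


Σₖ₌2^32 1/k = 1/2 + 1/3 + 1/4 + ... + 1/32
= 441657572729039/144403552893600
≈ 3.0585

Sum = 441657572729039/144403552893600 ≈ 3.0585


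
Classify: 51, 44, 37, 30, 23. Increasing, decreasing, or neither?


Differences: -7, -7, -7, -7
All differences < 0 → strictly DECREASING

Monotonically decreasing


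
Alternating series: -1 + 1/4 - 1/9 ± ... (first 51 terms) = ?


S = -1 + 1/4 - 1/9 + 1/16 - 1/25 + 1/36 - 1/49 + 1/64 ± ...
= -0.8227
(Full series converges to -π²/12 ≈ -0.8225)

S_51 = -0.8227


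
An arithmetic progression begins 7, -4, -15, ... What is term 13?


aₙ = a₁ + (n-1)d
= 7 + (13-1)×-11
= 7 - 132
= -125

a_13 = -125


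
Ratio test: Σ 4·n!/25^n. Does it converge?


aₙ = 4·n!/25^n
a_{n+1}/aₙ = (n+1)!/25^(n+1) × 25^n/n!  (constant 4 cancels)
= (n+1)/25
L = lim(n→∞) (n+1)/25 = ∞
L > 1 → series DIVERGES

Diverges (ratio test: L = ∞ > 1)


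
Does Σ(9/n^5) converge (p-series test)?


p-series test: Σ c/n^p converges if p > 1, diverges if p ≤ 1 (constant c > 0 doesn't affect convergence).
p = 5
5 > 1 → CONVERGES

Converges (p = 5 > 1)


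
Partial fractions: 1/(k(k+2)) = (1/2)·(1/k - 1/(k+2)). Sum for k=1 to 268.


1/(k(k+2)) = (1/2)·(1/k - 1/(k+2)) (partial fractions)
Telescoping: Σ = (1/2)·(1 + 1/2 - 1/269 - 1/270) = 54203/72630

Sum = 54203/72630


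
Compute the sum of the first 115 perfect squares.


n = 115
n(n+1)(2n+1)/6 = 115×116×231/6
= 3081540/6 = 513590

Σk² = 513590


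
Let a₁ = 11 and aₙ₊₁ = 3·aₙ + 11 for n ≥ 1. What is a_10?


Computing step by step:
a_1 = 11
a_2 = 44
a_3 = 143
a_4 = 440
a_5 = 1331
a_6 = 4004
a_7 = 12023
a_8 = 36080
a_9 = 108251
a_10 = 324764


a_10 = 324764


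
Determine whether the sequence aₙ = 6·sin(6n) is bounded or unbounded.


For all n, -1 ≤ sin(6n) ≤ 1, so -6 ≤ 6·sin(6n) ≤ 6
Lower bound: -6, Upper bound: 6
The sequence IS bounded

Bounded (-6 ≤ aₙ ≤ 6)


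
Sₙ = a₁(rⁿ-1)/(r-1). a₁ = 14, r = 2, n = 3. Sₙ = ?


Sₙ = 14×(2^3 - 1)/(2 - 1)
= 14×(8 - 1)/1
= 14×7/1
= 98

S_3 = 98


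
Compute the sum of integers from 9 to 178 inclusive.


Σₖ₌9^178 k = Σₖ₌₁^178 k − Σₖ₌₁^8 k
= 178·179/2 − 8·9/2
= 15931 − 36 = 15895

Σk = 15895


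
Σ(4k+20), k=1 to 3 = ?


Σ(4k+20) = 4·Σk + 20·n
= 4·6 + 20·3
= 24 + 60 = 84

Σ = 84


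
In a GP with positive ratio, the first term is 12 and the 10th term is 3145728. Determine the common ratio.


r^(n-1) = aₙ/a₁
r^9 = 3145728/12 = 262144
r = 262144^(1/9)
= 4

r = 4


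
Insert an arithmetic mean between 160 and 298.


AM = (160 + 298)/2 = 458/2 = 229

AM = 229


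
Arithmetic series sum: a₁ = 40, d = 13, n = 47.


aₙ = 40 + (47-1)×13 = 638
Sₙ = n(a₁+aₙ)/2 = 47×(40+638)/2
= 47×678/2 = 15933

S_47 = 15933


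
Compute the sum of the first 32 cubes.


n(n+1)/2 = 32×33/2 = 528
Σk³ = 528² = 278784

Σk³ = 278784


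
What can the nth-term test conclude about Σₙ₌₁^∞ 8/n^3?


lim(n→∞) 8/n^3 = 0
lim aₙ = 0 → nth-term test is INCONCLUSIVE
(Need other tests; this is actually a convergent p-series with p=3 > 1)

Inconclusive (lim aₙ = 0; need another test)


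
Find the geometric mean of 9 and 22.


GM = √(9×22) = √198 = 14.0712

GM = 14.0712


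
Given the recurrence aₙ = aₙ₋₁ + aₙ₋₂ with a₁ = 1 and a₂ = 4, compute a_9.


Computing iteratively: 1, 4, 5, 9, 14, 23, 37, 60, 97
a_9 = 97

a_9 = 97


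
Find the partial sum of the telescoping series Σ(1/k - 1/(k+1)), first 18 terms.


Telescoping: adjacent terms cancel.
= 1/1 - 1/19
= 1 - 1/19 = 18/19

Sum = 18/19


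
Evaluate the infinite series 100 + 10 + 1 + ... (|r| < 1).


S∞ = a₁/(1-r) = 100/(1 - 1/10)
= 100/(9/10)
= 1000/9

S∞ = 1000/9


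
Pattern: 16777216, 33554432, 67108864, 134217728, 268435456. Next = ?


Pattern: powers of 2: 2ⁿ
Terms: 16777216, 33554432, 67108864, 134217728, 268435456
Next term = 536870912

Next term = 536870912


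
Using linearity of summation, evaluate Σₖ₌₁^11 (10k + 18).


Σ(10k+18) = 10·Σk + 18·n
= 10·66 + 18·11
= 660 + 198 = 858

Σ = 858


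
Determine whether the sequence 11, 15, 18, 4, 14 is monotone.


Differences: 4, 3, -14, 10
Difference at position 1 is +4 (> 0) but position 3 is -14 (< 0) — sequence both rises and falls
→ NOT monotonic

Not monotonic


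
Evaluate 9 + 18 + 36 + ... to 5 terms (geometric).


Sₙ = 9×(2^5 - 1)/(2 - 1)
= 9×(32 - 1)/1
= 9×31/1
= 279

S_5 = 279


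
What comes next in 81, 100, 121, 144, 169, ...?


Pattern: perfect squares: n²
Terms: 81, 100, 121, 144, 169
Next term = 196

Next term = 196


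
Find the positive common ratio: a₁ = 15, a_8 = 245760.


r^(n-1) = aₙ/a₁
r^7 = 245760/15 = 16384
r = 16384^(1/7)
= 4

r = 4


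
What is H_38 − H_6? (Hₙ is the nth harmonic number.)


Σₖ₌7^38 1/k = 1/7 + 1/8 + 1/9 + ... + 1/38
= 863564417673793/485721041551200
≈ 1.7779

Sum = 863564417673793/485721041551200 ≈ 1.7779


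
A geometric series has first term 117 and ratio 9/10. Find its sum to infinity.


S∞ = a₁/(1-r) = 117/(1 - 9/10)
= 117/(1/10)
= 1170

S∞ = 1170


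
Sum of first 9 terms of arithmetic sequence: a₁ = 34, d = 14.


aₙ = 34 + (9-1)×14 = 146
Sₙ = n(a₁+aₙ)/2 = 9×(34+146)/2
= 9×180/2 = 810

S_9 = 810


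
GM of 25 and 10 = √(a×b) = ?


GM = √(25×10) = √250 = 15.8114

GM = 15.8114


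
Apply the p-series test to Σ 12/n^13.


p-series test: Σ c/n^p converges if p > 1, diverges if p ≤ 1 (constant c > 0 doesn't affect convergence).
p = 13
13 > 1 → CONVERGES

Converges (p = 13 > 1)


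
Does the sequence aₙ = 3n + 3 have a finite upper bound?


aₙ = 3n + 3 → as n→∞, aₙ→∞
No finite upper bound exists
The sequence is UNBOUNDED

Unbounded (aₙ → ∞ as n → ∞)


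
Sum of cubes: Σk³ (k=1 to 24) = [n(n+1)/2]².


n(n+1)/2 = 24×25/2 = 300
Σk³ = 300² = 90000

Σk³ = 90000


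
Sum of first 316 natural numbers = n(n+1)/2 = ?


n(n+1)/2 = 316×317/2 = 100172/2 = 50086

Σk = 50086


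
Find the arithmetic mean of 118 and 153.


AM = (118 + 153)/2 = 271/2 = 135.5

AM = 135.5


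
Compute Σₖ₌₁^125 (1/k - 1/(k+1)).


Telescoping: adjacent terms cancel.
= 1/1 - 1/126
= 1 - 1/126 = 125/126

Sum = 125/126


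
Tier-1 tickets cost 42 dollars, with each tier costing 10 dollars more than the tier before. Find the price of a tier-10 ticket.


aₙ = a₁ + (n-1)d
= 42 + (10-1)×10
= 42 + 90
= 132

a_10 = 132


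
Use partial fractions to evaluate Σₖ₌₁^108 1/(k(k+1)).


1/(k(k+1)) = 1/k - 1/(k+1) (partial fractions)
Telescoping: Σ = 1 - 1/109 = 108/109

Sum = 108/109


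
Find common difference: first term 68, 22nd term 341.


d = (aₙ - a₁)/(n-1)
= (341 - 68)/(22-1)
= 273/21 = 13

d = 13


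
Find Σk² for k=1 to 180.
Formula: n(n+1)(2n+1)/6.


n = 180
n(n+1)(2n+1)/6 = 180×181×361/6
= 11761380/6 = 1960230

Σk² = 1960230


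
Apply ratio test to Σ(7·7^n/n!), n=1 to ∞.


aₙ = 7·7^n/n!
a_{n+1}/aₙ = 7^(n+1)/(n+1)! × n!/7^n  (constant 7 cancels)
= 7/(n+1)
L = lim(n→∞) 7/(n+1) = 0
L < 1 → series CONVERGES

Converges (ratio test: L = 0 < 1)


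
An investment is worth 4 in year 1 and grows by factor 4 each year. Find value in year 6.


aₙ = a₁·r^(n-1)
= 4×4^5
= 4×1024
= 4096

a_6 = 4096


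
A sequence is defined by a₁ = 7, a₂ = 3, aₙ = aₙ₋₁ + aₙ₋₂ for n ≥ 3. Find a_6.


Computing iteratively: 7, 3, 10, 13, 23, 36
a_6 = 36

a_6 = 36


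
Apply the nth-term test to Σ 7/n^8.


lim(n→∞) 7/n^8 = 0
lim aₙ = 0 → nth-term test is INCONCLUSIVE
(Need other tests; this is actually a convergent p-series with p=8 > 1)

Inconclusive (lim aₙ = 0; need another test)


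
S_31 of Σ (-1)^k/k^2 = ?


S = -1 + 1/4 - 1/9 + 1/16 - 1/25 + 1/36 - 1/49 + 1/64 ± ...
= -0.823
(Full series converges to -π²/12 ≈ -0.8225)

S_31 = -0.823


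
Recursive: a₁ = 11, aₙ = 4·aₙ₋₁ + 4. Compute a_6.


Computing step by step:
a_1 = 11
a_2 = 48
a_3 = 196
a_4 = 788
a_5 = 3156
a_6 = 12628


a_6 = 12628


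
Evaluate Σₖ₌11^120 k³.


Σₖ₌11^120 k³ = [120·121/2]² − [10·11/2]²
= 52707600 − 3025 = 52704575

Σk³ = 52704575


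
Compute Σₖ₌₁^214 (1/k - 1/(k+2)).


Telescoping with gap 2: two head and two tail terms survive.
= (1 + 1/2) - (1/215 + 1/216)
= 3/2 - 1/215 - 1/216 = 69229/46440

Sum = 69229/46440


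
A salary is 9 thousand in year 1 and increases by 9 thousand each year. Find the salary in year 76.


aₙ = a₁ + (n-1)d
= 9 + (76-1)×9
= 9 + 675
= 684

a_76 = 684


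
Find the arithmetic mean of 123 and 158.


AM = (123 + 158)/2 = 281/2 = 140.5

AM = 140.5


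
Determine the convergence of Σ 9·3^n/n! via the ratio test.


aₙ = 9·3^n/n!
a_{n+1}/aₙ = 3^(n+1)/(n+1)! × n!/3^n  (constant 9 cancels)
= 3/(n+1)
L = lim(n→∞) 3/(n+1) = 0
L < 1 → series CONVERGES

Converges (ratio test: L = 0 < 1)


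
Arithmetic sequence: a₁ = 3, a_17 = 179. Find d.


d = (aₙ - a₁)/(n-1)
= (179 - 3)/(17-1)
= 176/16 = 11

d = 11


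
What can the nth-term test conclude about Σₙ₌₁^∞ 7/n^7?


lim(n→∞) 7/n^7 = 0
lim aₙ = 0 → nth-term test is INCONCLUSIVE
(Need other tests; this is actually a convergent p-series with p=7 > 1)

Inconclusive (lim aₙ = 0; need another test)


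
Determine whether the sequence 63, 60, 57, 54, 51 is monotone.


Differences: -3, -3, -3, -3
All differences < 0 → strictly DECREASING

Monotonically decreasing


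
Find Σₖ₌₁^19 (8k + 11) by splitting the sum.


Σ(8k+11) = 8·Σk + 11·n
= 8·190 + 11·19
= 1520 + 209 = 1729

Σ = 1729


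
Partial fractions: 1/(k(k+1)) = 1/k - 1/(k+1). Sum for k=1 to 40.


1/(k(k+1)) = 1/k - 1/(k+1) (partial fractions)
Telescoping: Σ = 1 - 1/41 = 40/41

Sum = 40/41


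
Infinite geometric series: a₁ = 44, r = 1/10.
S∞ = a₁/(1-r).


S∞ = a₁/(1-r) = 44/(1 - 1/10)
= 44/(9/10)
= 440/9

S∞ = 440/9


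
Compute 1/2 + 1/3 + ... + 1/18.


Σₖ₌2^18 1/k = 1/2 + 1/3 + 1/4 + ... + 1/18
= 10190221/4084080
≈ 2.4951

Sum = 10190221/4084080 ≈ 2.4951


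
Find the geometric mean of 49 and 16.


GM = √(49×16) = √784 = 28

GM = 28


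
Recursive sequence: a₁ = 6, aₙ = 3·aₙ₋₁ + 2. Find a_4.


Computing step by step:
a_1 = 6
a_2 = 20
a_3 = 62
a_4 = 188


a_4 = 188


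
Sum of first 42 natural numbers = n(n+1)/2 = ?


n(n+1)/2 = 42×43/2 = 1806/2 = 903

Σk = 903


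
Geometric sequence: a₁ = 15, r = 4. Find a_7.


aₙ = a₁·r^(n-1)
= 15×4^6
= 15×4096
= 61440

a_7 = 61440


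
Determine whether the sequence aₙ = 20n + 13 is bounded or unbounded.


aₙ = 20n + 13 → as n→∞, aₙ→∞
No finite upper bound exists
The sequence is UNBOUNDED

Unbounded (aₙ → ∞ as n → ∞)


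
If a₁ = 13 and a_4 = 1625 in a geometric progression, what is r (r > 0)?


r^(n-1) = aₙ/a₁
r^3 = 1625/13 = 125
r = 125^(1/3)
= 5

r = 5


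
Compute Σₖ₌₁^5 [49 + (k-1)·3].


aₙ = 49 + (5-1)×3 = 61
Sₙ = n(a₁+aₙ)/2 = 5×(49+61)/2
= 5×110/2 = 275

S_5 = 275


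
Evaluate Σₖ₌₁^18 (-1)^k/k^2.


S = -1 + 1/4 - 1/9 + 1/16 - 1/25 + 1/36 - 1/49 + 1/64 ± ...
= -0.821
(Full series converges to -π²/12 ≈ -0.8225)

S_18 = -0.821


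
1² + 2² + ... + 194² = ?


n = 194
n(n+1)(2n+1)/6 = 194×195×389/6
= 14715870/6 = 2452645

Σk² = 2452645


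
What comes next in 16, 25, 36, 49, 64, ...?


Pattern: perfect squares: n²
Terms: 16, 25, 36, 49, 64
Next term = 81

Next term = 81


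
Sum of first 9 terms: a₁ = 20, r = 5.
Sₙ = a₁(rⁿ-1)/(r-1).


Sₙ = 20×(5^9 - 1)/(5 - 1)
= 20×(1953125 - 1)/4
= 20×1953124/4
= 9765620

S_9 = 9765620


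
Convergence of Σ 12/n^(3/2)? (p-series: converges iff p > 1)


p-series test: Σ c/n^p converges if p > 1, diverges if p ≤ 1 (constant c > 0 doesn't affect convergence).
p = 3/2
3/2 > 1 → CONVERGES

Converges (p = 3/2 > 1)


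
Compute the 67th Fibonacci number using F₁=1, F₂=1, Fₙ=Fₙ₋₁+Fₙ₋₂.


Fibonacci sequence: 1, 1, 2, 3, 5, 8, 13, 21, 34, 55, 89, ...
F(67) = 44945570212853

F(67) = 44945570212853


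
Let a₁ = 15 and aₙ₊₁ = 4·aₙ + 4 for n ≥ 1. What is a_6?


Computing step by step:
a_1 = 15
a_2 = 64
a_3 = 260
a_4 = 1044
a_5 = 4180
a_6 = 16724


a_6 = 16724


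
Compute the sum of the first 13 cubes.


n(n+1)/2 = 13×14/2 = 91
Σk³ = 91² = 8281

Σk³ = 8281


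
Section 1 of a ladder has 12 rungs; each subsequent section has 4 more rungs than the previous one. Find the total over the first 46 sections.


aₙ = 12 + (46-1)×4 = 192
Sₙ = n(a₁+aₙ)/2 = 46×(12+192)/2
= 46×204/2 = 4692

S_46 = 4692


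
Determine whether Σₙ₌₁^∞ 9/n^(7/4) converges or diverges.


p-series test: Σ c/n^p converges if p > 1, diverges if p ≤ 1 (constant c > 0 doesn't affect convergence).
p = 7/4
7/4 > 1 → CONVERGES

Converges (p = 7/4 > 1)


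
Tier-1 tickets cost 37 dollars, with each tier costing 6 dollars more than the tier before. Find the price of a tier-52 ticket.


aₙ = a₁ + (n-1)d
= 37 + (52-1)×6
= 37 + 306
= 343

a_52 = 343


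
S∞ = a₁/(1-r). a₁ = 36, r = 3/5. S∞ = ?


S∞ = a₁/(1-r) = 36/(1 - 3/5)
= 36/(2/5)
= 90

S∞ = 90


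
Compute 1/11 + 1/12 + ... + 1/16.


Σₖ₌11^16 1/k = 1/11 + 1/12 + 1/13 + 1/14 + 1/15 + 1/16
= 36177/80080
≈ 0.4518

Sum = 36177/80080 ≈ 0.4518


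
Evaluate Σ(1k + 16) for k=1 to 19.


Σ(1k+16) = 1·Σk + 16·n
= 1·190 + 16·19
= 190 + 304 = 494

Σ = 494


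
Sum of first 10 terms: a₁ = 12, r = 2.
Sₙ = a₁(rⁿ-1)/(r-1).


Sₙ = 12×(2^10 - 1)/(2 - 1)
= 12×(1024 - 1)/1
= 12×1023/1
= 12276

S_10 = 12276


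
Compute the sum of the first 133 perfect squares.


n = 133
n(n+1)(2n+1)/6 = 133×134×267/6
= 4758474/6 = 793079

Σk² = 793079


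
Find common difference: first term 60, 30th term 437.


d = (aₙ - a₁)/(n-1)
= (437 - 60)/(30-1)
= 377/29 = 13

d = 13


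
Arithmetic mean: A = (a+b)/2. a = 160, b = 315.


AM = (160 + 315)/2 = 475/2 = 237.5

AM = 237.5


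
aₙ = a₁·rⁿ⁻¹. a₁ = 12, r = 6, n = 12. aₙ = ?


aₙ = a₁·r^(n-1)
= 12×6^11
= 12×362797056
= 4353564672

a_12 = 4353564672


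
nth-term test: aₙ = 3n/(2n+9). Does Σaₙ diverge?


lim(n→∞) 3n/(2n+9) = 3/2 = 3/2  (divide numerator and denominator by n)
lim aₙ = 3/2 ≠ 0 → series DIVERGES

Diverges (lim aₙ = 3/2 ≠ 0)


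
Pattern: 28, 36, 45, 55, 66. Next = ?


Pattern: triangular numbers: n(n+1)/2
Terms: 28, 36, 45, 55, 66
Next term = 78

Next term = 78


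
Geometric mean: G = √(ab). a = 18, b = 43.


GM = √(18×43) = √774 = 27.8209

GM = 27.8209


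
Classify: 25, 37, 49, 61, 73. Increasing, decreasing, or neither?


Differences: 12, 12, 12, 12
All differences > 0 → strictly INCREASING

Monotonically increasing


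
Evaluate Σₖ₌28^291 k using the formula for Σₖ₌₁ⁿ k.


Σₖ₌28^291 k = Σₖ₌₁^291 k − Σₖ₌₁^27 k
= 291·292/2 − 27·28/2
= 42486 − 378 = 42108

Σk = 42108


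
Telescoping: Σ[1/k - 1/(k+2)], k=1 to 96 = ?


Telescoping with gap 2: two head and two tail terms survive.
= (1 + 1/2) - (1/97 + 1/98)
= 3/2 - 1/97 - 1/98 = 7032/4753

Sum = 7032/4753


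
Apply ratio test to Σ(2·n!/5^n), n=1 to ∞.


aₙ = 2·n!/5^n
a_{n+1}/aₙ = (n+1)!/5^(n+1) × 5^n/n!  (constant 2 cancels)
= (n+1)/5
L = lim(n→∞) (n+1)/5 = ∞
L > 1 → series DIVERGES

Diverges (ratio test: L = ∞ > 1)


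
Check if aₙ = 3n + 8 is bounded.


aₙ = 3n + 8 → as n→∞, aₙ→∞
No finite upper bound exists
The sequence is UNBOUNDED

Unbounded (aₙ → ∞ as n → ∞)


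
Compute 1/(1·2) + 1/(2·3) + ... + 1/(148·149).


1/(k(k+1)) = 1/k - 1/(k+1) (partial fractions)
Telescoping: Σ = 1 - 1/149 = 148/149

Sum = 148/149


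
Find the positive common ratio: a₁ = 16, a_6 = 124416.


r^(n-1) = aₙ/a₁
r^5 = 124416/16 = 7776
r = 7776^(1/5)
= 6

r = 6


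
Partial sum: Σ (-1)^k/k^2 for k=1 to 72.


S = -1 + 1/4 - 1/9 + 1/16 - 1/25 + 1/36 - 1/49 + 1/64 ± ...
= -0.8224
(Full series converges to -π²/12 ≈ -0.8225)

S_72 = -0.8224


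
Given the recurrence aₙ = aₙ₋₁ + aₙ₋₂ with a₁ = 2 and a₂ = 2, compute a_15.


Computing iteratively: 2, 2, 4, 6, 10, 16, 26, 42, 68, 110, 178, 288, ...
a_15 = 1220

a_15 = 1220


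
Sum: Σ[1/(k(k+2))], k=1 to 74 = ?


1/(k(k+2)) = (1/2)·(1/k - 1/(k+2)) (partial fractions)
Telescoping: Σ = (1/2)·(1 + 1/2 - 1/75 - 1/76) = 8399/11400

Sum = 8399/11400


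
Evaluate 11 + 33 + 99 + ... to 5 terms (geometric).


Sₙ = 11×(3^5 - 1)/(3 - 1)
= 11×(243 - 1)/2
= 11×242/2
= 1331

S_5 = 1331


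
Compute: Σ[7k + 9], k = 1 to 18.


Σ(7k+9) = 7·Σk + 9·n
= 7·171 + 9·18
= 1197 + 162 = 1359

Σ = 1359


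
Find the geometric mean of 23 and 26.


GM = √(23×26) = √598 = 24.454

GM = 24.454


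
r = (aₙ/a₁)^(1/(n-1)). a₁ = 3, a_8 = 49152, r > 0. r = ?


r^(n-1) = aₙ/a₁
r^7 = 49152/3 = 16384
r = 16384^(1/7)
= 4

r = 4


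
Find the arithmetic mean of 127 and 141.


AM = (127 + 141)/2 = 268/2 = 134

AM = 134


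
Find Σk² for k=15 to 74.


Σₖ₌15^74 k² = Σₖ₌₁^74 k² − Σₖ₌₁^14 k²
= 74·75·149/6 − 14·15·29/6
= 137825 − 1015 = 136810

Σk² = 136810


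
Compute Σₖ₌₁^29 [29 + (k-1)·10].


aₙ = 29 + (29-1)×10 = 309
Sₙ = n(a₁+aₙ)/2 = 29×(29+309)/2
= 29×338/2 = 4901

S_29 = 4901


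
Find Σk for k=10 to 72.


Σₖ₌10^72 k = Σₖ₌₁^72 k − Σₖ₌₁^9 k
= 72·73/2 − 9·10/2
= 2628 − 45 = 2583

Σk = 2583


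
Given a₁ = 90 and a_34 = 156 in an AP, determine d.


d = (aₙ - a₁)/(n-1)
= (156 - 90)/(34-1)
= 66/33 = 2

d = 2


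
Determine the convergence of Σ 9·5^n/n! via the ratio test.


aₙ = 9·5^n/n!
a_{n+1}/aₙ = 5^(n+1)/(n+1)! × n!/5^n  (constant 9 cancels)
= 5/(n+1)
L = lim(n→∞) 5/(n+1) = 0
L < 1 → series CONVERGES

Converges (ratio test: L = 0 < 1)


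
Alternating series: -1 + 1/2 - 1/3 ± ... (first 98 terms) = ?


S = -1 + 1/2 - 1/3 + 1/4 - 1/5 + 1/6 - 1/7 + 1/8 ± ...
= -0.6881
(Full series converges to -ln(2) ≈ -0.6931)

S_98 = -0.6881


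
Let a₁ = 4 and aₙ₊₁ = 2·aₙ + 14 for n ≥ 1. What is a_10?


Computing step by step:
a_1 = 4
a_2 = 22
a_3 = 58
a_4 = 130
a_5 = 274
a_6 = 562
a_7 = 1138
a_8 = 2290
a_9 = 4594
a_10 = 9202


a_10 = 9202


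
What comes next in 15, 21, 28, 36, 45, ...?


Pattern: triangular numbers: n(n+1)/2
Terms: 15, 21, 28, 36, 45
Next term = 55

Next term = 55


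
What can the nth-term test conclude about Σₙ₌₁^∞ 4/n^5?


lim(n→∞) 4/n^5 = 0
lim aₙ = 0 → nth-term test is INCONCLUSIVE
(Need other tests; this is actually a convergent p-series with p=5 > 1)

Inconclusive (lim aₙ = 0; need another test)


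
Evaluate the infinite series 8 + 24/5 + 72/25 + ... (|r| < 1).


S∞ = a₁/(1-r) = 8/(1 - 3/5)
= 8/(2/5)
= 20

S∞ = 20


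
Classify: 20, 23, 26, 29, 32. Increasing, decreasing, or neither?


Differences: 3, 3, 3, 3
All differences > 0 → strictly INCREASING

Monotonically increasing


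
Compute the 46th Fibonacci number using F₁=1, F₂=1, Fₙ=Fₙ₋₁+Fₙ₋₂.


Fibonacci sequence: 1, 1, 2, 3, 5, 8, 13, 21, 34, 55, 89, ...
F(46) = 1836311903

F(46) = 1836311903


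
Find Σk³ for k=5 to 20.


Σₖ₌5^20 k³ = [20·21/2]² − [4·5/2]²
= 44100 − 100 = 44000

Σk³ = 44000


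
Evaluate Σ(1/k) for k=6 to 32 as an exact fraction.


Σₖ₌6^32 1/k = 1/6 + 1/7 + 1/8 + ... + 1/32
= 256339679848919/144403552893600
≈ 1.7752

Sum = 256339679848919/144403552893600 ≈ 1.7752


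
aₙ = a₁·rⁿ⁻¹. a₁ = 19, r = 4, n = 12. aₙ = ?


aₙ = a₁·r^(n-1)
= 19×4^11
= 19×4194304
= 79691776

a_12 = 79691776


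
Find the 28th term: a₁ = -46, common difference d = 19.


aₙ = a₁ + (n-1)d
= -46 + (28-1)×19
= -46 + 513
= 467

a_28 = 467


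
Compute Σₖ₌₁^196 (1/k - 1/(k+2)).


Telescoping with gap 2: two head and two tail terms survive.
= (1 + 1/2) - (1/197 + 1/198)
= 3/2 - 1/197 - 1/198 = 29057/19503

Sum = 29057/19503


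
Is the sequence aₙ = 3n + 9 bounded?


aₙ = 3n + 9 → as n→∞, aₙ→∞
No finite upper bound exists
The sequence is UNBOUNDED

Unbounded (aₙ → ∞ as n → ∞)


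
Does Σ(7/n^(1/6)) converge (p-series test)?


p-series test: Σ c/n^p converges if p > 1, diverges if p ≤ 1 (constant c > 0 doesn't affect convergence).
p = 1/6
1/6 ≤ 1 → DIVERGES

Diverges (p = 1/6 ≤ 1)


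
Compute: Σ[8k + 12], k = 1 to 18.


Σ(8k+12) = 8·Σk + 12·n
= 8·171 + 12·18
= 1368 + 216 = 1584

Σ = 1584


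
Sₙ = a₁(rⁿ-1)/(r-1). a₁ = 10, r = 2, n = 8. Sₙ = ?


Sₙ = 10×(2^8 - 1)/(2 - 1)
= 10×(256 - 1)/1
= 10×255/1
= 2550

S_8 = 2550


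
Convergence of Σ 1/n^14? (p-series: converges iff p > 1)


p-series test: Σ c/n^p converges if p > 1, diverges if p ≤ 1 (constant c > 0 doesn't affect convergence).
p = 14
14 > 1 → CONVERGES

Converges (p = 14 > 1)


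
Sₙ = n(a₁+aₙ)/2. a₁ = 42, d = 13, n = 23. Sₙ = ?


aₙ = 42 + (23-1)×13 = 328
Sₙ = n(a₁+aₙ)/2 = 23×(42+328)/2
= 23×370/2 = 4255

S_23 = 4255


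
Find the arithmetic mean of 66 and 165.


AM = (66 + 165)/2 = 231/2 = 115.5

AM = 115.5


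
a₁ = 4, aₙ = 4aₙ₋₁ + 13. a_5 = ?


Computing step by step:
a_1 = 4
a_2 = 29
a_3 = 129
a_4 = 529
a_5 = 2129


a_5 = 2129


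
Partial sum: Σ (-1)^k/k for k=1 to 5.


S = -1 + 1/2 - 1/3 + 1/4 - 1/5
= -0.7833
(Full series converges to -ln(2) ≈ -0.6931)

S_5 = -0.7833


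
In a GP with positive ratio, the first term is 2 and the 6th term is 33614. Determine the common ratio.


r^(n-1) = aₙ/a₁
r^5 = 33614/2 = 16807
r = 16807^(1/5)
= 7

r = 7


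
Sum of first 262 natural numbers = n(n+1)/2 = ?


n(n+1)/2 = 262×263/2 = 68906/2 = 34453

Σk = 34453
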